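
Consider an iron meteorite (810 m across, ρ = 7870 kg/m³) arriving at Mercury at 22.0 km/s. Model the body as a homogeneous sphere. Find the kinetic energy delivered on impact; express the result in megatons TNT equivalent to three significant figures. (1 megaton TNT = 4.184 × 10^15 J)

E ≈ 1.27 × 10^5 Mt TNT

v = 22000 m/s.
Mass m = (π/6) ρ d³ = (π/6) × 7870 × (810)³ = 2.190 × 10^12 kg
E = ½ m v² = 0.5 × 2.190 × 10^12 × (22000)² = 5.300 × 10^20 J
   = 5.300 × 10^20 / 4.184×10^15 = 1.267 × 10^5 Mt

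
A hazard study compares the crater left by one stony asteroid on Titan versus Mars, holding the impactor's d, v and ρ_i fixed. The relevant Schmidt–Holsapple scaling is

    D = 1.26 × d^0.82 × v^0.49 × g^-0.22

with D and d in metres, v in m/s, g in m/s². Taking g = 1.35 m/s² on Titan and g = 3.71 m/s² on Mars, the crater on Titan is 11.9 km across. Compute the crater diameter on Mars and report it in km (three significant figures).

All impactor-dependent factors cancel in the ratio, leaving D_Mars/D_Titan = (g_Mars/g_Titan)^-0.22.
(3.71/1.35)^-0.22 = 2.748^-0.22 = 0.8006
D_Mars = 0.8006 × 11.9 km = 9.53 km

D ≈ 9.53 km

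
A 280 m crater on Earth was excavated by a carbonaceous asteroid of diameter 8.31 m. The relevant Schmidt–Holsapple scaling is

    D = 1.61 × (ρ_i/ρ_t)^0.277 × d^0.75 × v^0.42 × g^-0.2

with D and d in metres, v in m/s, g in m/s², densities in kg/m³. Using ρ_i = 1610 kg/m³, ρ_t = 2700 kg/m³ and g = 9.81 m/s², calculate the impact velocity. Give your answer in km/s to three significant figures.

Rearranging for v: v = [D / (1.61 · (1610/2700)^0.277 · 8.31^0.75 · 9.81^-0.2)]^(1/0.42).
(1610/2700)^0.277 = 0.8666
8.31^0.75 = 4.894
9.81^-0.2 = 0.6334
Denominator = 1.61 × 0.8666 × 4.894 × 0.6334 = 4.325
D / 4.325 = 280 / 4.325 = 64.74
v = 64.74^(1/0.42) = 64.74^2.381 = 20531 m/s

v ≈ 20.5 km/s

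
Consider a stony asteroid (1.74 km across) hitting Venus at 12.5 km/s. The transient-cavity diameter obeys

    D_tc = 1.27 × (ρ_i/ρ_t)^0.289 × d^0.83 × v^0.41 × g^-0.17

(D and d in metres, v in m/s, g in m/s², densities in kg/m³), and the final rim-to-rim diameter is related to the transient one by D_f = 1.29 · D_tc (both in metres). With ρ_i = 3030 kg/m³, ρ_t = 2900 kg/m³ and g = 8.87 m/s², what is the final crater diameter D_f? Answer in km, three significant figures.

In SI: d = 1740 m, v = 12500 m/s.
(ρ_i/ρ_t)^0.289 = (3030/2900)^0.289 = 1.013
d^0.83 = 1740^0.83 = 489.4
v^0.41 = 12500^0.41 = 47.83
g^-0.17 = 8.87^-0.17 = 0.6900
D_tc = 1.27 × 1.013 × 489.4 × 47.83 × 0.6900 = 20780 m
D_f = 1.29 × 20780 = 26806 m
     = 26.81 km

D_f ≈ 26.8 km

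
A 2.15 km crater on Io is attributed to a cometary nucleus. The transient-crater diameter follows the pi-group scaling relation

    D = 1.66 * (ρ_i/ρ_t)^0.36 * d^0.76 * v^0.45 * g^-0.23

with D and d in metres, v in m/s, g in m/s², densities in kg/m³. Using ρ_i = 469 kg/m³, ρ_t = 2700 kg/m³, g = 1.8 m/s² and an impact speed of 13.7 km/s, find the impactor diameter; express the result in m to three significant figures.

d ≈ 121 m

Rearranging for d: d = [D / (1.66 · (469/2700)^0.36 · 13700^0.45 · 1.8^-0.23)]^(1/0.76).
D = 2150 m.
(469/2700)^0.36 = 0.5325
13700^0.45 = 72.70
1.8^-0.23 = 0.8735
Denominator = 1.66 × 0.5325 × 72.70 × 0.8735 = 56.13
D / 56.13 = 2150 / 56.13 = 38.30
d = 38.30^(1/0.76) = 38.30^1.3158 = 121.1 m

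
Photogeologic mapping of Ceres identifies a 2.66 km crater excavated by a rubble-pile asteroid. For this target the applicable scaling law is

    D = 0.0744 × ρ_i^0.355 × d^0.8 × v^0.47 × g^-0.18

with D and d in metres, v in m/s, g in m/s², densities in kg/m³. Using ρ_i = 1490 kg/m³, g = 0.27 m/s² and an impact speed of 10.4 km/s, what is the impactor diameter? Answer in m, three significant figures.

Rearranging for d: d = [D / (0.0744 · 1490^0.355 · 10400^0.47 · 0.27^-0.18)]^(1/0.8).
D = 2660 m.
1490^0.355 = 13.38
10400^0.47 = 77.27
0.27^-0.18 = 1.266
Denominator = 0.0744 × 13.38 × 77.27 × 1.266 = 97.38
D / 97.38 = 2660 / 97.38 = 27.32
d = 27.32^(1/0.8) = 27.32^1.25 = 62.46 m

d ≈ 62.5 m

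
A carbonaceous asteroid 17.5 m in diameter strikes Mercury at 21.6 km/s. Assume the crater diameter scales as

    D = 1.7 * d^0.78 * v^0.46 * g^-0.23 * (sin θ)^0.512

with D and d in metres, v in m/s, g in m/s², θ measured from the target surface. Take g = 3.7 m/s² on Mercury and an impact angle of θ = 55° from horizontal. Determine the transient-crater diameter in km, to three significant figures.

In SI units: v = 21600 m/s.
d^0.78 = 17.5^0.78 = 9.323
v^0.46 = 21600^0.46 = 98.59
g^-0.23 = 3.7^-0.23 = 0.7401
(sin 55°)^0.512 = 0.8192^0.512 = 0.9029
D = 1.7 × 9.323 × 98.59 × 0.7401 × 0.9029 = 1044 m
   = 1.044 km

D ≈ 1.04 km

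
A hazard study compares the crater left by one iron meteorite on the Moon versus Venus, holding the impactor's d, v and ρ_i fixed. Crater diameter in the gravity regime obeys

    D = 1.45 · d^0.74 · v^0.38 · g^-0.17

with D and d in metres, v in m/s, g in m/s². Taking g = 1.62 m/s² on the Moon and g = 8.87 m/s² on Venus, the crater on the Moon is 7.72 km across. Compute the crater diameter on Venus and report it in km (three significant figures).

D ≈ 5.78 km

All impactor-dependent factors cancel in the ratio, leaving D_Venus/D_Moon = (g_Venus/g_Moon)^-0.17.
(8.87/1.62)^-0.17 = 5.475^-0.17 = 0.7490
D_Venus = 0.7490 × 7.72 km = 5.78 km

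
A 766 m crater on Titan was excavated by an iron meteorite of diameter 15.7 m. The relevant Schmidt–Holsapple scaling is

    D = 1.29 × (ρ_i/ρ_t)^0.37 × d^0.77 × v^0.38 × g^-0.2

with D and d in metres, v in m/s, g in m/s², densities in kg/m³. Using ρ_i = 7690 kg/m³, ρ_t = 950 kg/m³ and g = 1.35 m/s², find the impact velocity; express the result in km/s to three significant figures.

Rearranging for v: v = [D / (1.29 · (7690/950)^0.37 · 15.7^0.77 · 1.35^-0.2)]^(1/0.38).
(7690/950)^0.37 = 2.168
15.7^0.77 = 8.334
1.35^-0.2 = 0.9417
Denominator = 1.29 × 2.168 × 8.334 × 0.9417 = 21.95
D / 21.95 = 766 / 21.95 = 34.90
v = 34.90^(1/0.38) = 34.90^2.6316 = 11484 m/s

v ≈ 11.5 km/s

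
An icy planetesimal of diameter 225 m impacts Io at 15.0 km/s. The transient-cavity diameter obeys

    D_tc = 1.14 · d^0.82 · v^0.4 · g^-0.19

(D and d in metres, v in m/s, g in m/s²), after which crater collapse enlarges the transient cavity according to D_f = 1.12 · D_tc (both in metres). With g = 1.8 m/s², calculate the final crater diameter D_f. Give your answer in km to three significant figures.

v = 15000 m/s.
d^0.82 = 225^0.82 = 84.88
v^0.4 = 15000^0.4 = 46.82
g^-0.19 = 1.8^-0.19 = 0.8943
D_tc = 1.14 × 84.88 × 46.82 × 0.8943 = 4052 m
D_f = 1.12 × 4052 = 4538 m
     = 4.538 km

D_f ≈ 4.54 km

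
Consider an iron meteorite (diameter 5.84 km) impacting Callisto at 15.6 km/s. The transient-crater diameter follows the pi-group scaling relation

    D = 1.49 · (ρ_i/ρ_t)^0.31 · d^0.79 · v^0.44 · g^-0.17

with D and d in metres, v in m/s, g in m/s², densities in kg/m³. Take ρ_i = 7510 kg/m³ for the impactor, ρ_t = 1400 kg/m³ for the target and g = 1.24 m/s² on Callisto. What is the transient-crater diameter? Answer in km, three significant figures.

In SI units: d = 5840 m, v = 15600 m/s.
(ρ_i/ρ_t)^0.31 = (7510/1400)^0.31 = 1.683
d^0.79 = 5840^0.79 = 945.1
v^0.44 = 15600^0.44 = 69.98
g^-0.17 = 1.24^-0.17 = 0.9641
D = 1.49 × 1.683 × 945.1 × 69.98 × 0.9641 = 1.599 × 10^5 m
   = 159.9 km

D ≈ 160 km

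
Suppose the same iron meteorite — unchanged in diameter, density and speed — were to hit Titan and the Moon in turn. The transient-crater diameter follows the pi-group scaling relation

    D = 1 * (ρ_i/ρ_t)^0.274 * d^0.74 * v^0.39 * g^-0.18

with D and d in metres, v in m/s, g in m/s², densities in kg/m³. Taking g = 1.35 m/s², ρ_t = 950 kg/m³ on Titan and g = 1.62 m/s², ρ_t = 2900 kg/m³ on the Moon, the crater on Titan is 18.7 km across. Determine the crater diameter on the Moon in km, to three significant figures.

D ≈ 13.3 km

The impactor-only factors (d, v, ρ_i) cancel in the ratio, leaving D_Moon/D_Titan = (g_Moon/g_Titan)^-0.18 · (ρ_t,Titan/ρ_t,Moon)^0.274.
(1.62/1.35)^-0.18 = 1.200^-0.18 = 0.9677
(950/2900)^0.274 = 0.3276^0.274 = 0.7366
Ratio = 0.9677 × 0.7366 = 0.7128
D_Moon = 0.7128 × 18.7 km = 13.3 km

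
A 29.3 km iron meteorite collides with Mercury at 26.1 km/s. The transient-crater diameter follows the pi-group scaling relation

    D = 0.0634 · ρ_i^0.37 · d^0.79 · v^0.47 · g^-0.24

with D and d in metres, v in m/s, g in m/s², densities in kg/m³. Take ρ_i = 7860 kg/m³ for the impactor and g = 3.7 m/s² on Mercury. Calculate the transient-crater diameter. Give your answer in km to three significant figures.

In SI units: d = 29300 m, v = 26100 m/s.
ρ_i^0.37 = 7860^0.37 = 27.63
d^0.79 = 29300^0.79 = 3379
v^0.47 = 26100^0.47 = 119.1
g^-0.24 = 3.7^-0.24 = 0.7305
D = 0.0634 × 27.63 × 3379 × 119.1 × 0.7305 = 5.150 × 10^5 m
   = 515.0 km

D ≈ 515 km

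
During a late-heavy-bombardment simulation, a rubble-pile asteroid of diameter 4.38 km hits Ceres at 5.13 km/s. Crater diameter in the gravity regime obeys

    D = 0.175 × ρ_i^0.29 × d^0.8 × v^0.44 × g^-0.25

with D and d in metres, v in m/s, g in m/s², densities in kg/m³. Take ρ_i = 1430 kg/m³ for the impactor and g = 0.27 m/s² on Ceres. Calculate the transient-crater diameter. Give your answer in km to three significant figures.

In SI units: d = 4380 m, v = 5130 m/s.
ρ_i^0.29 = 1430^0.29 = 8.223
d^0.8 = 4380^0.8 = 818.8
v^0.44 = 5130^0.44 = 42.90
g^-0.25 = 0.27^-0.25 = 1.387
D = 0.175 × 8.223 × 818.8 × 42.90 × 1.387 = 70110 m
   = 70.11 km

D ≈ 70.1 km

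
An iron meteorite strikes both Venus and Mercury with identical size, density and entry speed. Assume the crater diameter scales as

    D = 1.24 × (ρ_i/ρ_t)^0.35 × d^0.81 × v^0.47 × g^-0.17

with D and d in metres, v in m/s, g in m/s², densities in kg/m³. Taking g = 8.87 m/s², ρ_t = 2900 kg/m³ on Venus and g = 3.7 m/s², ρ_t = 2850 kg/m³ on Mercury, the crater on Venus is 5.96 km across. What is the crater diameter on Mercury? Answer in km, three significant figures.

The impactor-only factors (d, v, ρ_i) cancel in the ratio, leaving D_Mercury/D_Venus = (g_Mercury/g_Venus)^-0.17 · (ρ_t,Venus/ρ_t,Mercury)^0.35.
(3.7/8.87)^-0.17 = 0.4171^-0.17 = 1.160
(2900/2850)^0.35 = 1.018^0.35 = 1.006
Ratio = 1.160 × 1.006 = 1.167
D_Mercury = 1.167 × 5.96 km = 6.96 km

D ≈ 6.96 km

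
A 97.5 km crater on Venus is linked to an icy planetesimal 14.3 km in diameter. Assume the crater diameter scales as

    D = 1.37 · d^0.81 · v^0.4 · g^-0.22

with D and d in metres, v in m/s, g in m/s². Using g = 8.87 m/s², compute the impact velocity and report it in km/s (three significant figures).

Rearranging for v: v = [D / (1.37 · 14300^0.81 · 8.87^-0.22)]^(1/0.4).
D = 97500 m.
14300^0.81 = 2322
8.87^-0.22 = 0.6187
Denominator = 1.37 × 2322 × 0.6187 = 1968
D / 1968 = 97500 / 1968 = 49.54
v = 49.54^(1/0.4) = 49.54^2.5 = 17274 m/s

v ≈ 17.3 km/s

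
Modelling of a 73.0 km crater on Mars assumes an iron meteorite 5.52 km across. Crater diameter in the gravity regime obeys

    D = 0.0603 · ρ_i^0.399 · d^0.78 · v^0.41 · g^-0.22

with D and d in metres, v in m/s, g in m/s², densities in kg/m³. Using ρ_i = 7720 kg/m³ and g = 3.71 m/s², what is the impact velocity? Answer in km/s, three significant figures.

Rearranging for v: v = [D / (0.0603 · 7720^0.399 · 5520^0.78 · 3.71^-0.22)]^(1/0.41).
D = 73000 m.
7720^0.399 = 35.58
5520^0.78 = 829.3
3.71^-0.22 = 0.7494
Denominator = 0.0603 × 35.58 × 829.3 × 0.7494 = 1333
D / 1333 = 73000 / 1333 = 54.76
v = 54.76^(1/0.41) = 54.76^2.439 = 17383 m/s

v ≈ 17.4 km/s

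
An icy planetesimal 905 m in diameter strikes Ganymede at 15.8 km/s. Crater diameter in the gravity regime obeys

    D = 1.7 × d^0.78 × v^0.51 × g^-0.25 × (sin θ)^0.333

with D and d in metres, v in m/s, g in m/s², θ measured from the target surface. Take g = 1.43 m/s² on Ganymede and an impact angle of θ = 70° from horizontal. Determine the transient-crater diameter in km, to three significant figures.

D ≈ 42.7 km

In SI units: v = 15800 m/s.
d^0.78 = 905^0.78 = 202.4
v^0.51 = 15800^0.51 = 138.5
g^-0.25 = 1.43^-0.25 = 0.9145
(sin 70°)^0.333 = 0.9397^0.333 = 0.9795
D = 1.7 × 202.4 × 138.5 × 0.9145 × 0.9795 = 42687 m
   = 42.69 km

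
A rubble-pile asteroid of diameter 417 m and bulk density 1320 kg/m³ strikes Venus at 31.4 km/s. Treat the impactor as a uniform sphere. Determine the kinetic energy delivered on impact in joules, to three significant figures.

v = 31400 m/s.
Mass m = (π/6) ρ d³ = (π/6) × 1320 × (417)³ = 5.012 × 10^10 kg
E = ½ m v² = 0.5 × 5.012 × 10^10 × (31400)² = 2.471 × 10^19 J

E ≈ 2.47 × 10^19 J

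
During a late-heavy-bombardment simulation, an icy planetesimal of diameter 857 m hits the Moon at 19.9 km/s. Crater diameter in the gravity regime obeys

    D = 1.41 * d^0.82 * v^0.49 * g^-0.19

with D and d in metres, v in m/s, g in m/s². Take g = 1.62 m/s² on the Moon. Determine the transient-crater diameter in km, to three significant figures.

D ≈ 41.8 km

In SI units: v = 19900 m/s.
d^0.82 = 857^0.82 = 254.1
v^0.49 = 19900^0.49 = 127.8
g^-0.19 = 1.62^-0.19 = 0.9124
D = 1.41 × 254.1 × 127.8 × 0.9124 = 41777 m
   = 41.78 km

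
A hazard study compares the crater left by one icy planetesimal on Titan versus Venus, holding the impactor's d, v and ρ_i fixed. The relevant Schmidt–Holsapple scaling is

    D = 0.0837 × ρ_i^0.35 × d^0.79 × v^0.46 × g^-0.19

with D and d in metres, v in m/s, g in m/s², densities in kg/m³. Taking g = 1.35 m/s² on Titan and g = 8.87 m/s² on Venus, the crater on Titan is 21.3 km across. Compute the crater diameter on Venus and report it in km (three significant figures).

All impactor-dependent factors cancel in the ratio, leaving D_Venus/D_Titan = (g_Venus/g_Titan)^-0.19.
(8.87/1.35)^-0.19 = 6.570^-0.19 = 0.6993
D_Venus = 0.6993 × 21.3 km = 14.9 km

D ≈ 14.9 km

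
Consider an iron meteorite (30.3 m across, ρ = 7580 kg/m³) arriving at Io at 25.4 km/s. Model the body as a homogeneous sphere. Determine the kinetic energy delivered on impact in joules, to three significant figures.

E ≈ 3.56 × 10^16 J

v = 25400 m/s.
Mass m = (π/6) ρ d³ = (π/6) × 7580 × (30.3)³ = 1.104 × 10^8 kg
E = ½ m v² = 0.5 × 1.104 × 10^8 × (25400)² = 3.561 × 10^16 J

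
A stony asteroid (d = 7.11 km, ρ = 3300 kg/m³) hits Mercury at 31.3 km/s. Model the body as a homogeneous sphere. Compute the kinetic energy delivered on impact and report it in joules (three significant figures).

E ≈ 3.04 × 10^23 J

d = 7110 m; v = 31300 m/s.
Mass m = (π/6) ρ d³ = (π/6) × 3300 × (7110)³ = 6.210 × 10^14 kg
E = ½ m v² = 0.5 × 6.210 × 10^14 × (31300)² = 3.042 × 10^23 J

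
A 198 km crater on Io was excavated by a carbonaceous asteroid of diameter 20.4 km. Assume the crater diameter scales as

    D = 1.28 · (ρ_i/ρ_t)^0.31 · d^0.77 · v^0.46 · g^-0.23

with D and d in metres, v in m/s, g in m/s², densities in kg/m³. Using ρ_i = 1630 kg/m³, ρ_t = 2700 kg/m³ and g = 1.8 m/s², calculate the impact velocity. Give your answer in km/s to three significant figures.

Rearranging for v: v = [D / (1.28 · (1630/2700)^0.31 · 20400^0.77 · 1.8^-0.23)]^(1/0.46).
D = 198000 m.
(1630/2700)^0.31 = 0.8552
20400^0.77 = 2082
1.8^-0.23 = 0.8735
Denominator = 1.28 × 0.8552 × 2082 × 0.8735 = 1991
D / 1991 = 198000 / 1991 = 99.45
v = 99.45^(1/0.46) = 99.45^2.1739 = 22009 m/s

v ≈ 22.0 km/s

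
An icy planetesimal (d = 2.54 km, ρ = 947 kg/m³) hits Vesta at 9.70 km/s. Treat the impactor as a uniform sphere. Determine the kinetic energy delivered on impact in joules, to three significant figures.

E ≈ 3.82 × 10^20 J

d = 2540 m; v = 9700 m/s.
Mass m = (π/6) ρ d³ = (π/6) × 947 × (2540)³ = 8.125 × 10^12 kg
E = ½ m v² = 0.5 × 8.125 × 10^12 × (9700)² = 3.822 × 10^20 J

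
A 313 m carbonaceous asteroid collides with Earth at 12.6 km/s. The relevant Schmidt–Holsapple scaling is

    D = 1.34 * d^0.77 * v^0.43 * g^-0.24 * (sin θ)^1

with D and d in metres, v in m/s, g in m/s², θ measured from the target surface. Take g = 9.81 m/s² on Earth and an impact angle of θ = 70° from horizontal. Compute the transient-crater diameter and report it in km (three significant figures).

In SI units: v = 12600 m/s.
d^0.77 = 313^0.77 = 83.48
v^0.43 = 12600^0.43 = 57.96
g^-0.24 = 9.81^-0.24 = 0.5781
(sin 70°)^1 = 0.9397^1 = 0.9397
D = 1.34 × 83.48 × 57.96 × 0.5781 × 0.9397 = 3522 m
   = 3.522 km

D ≈ 3.52 km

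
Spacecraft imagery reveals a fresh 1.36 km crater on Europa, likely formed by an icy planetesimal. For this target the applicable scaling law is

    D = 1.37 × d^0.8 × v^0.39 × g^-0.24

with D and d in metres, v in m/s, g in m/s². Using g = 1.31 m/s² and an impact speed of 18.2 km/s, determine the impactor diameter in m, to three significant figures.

d ≈ 50.6 m

Rearranging for d: d = [D / (1.37 · 18200^0.39 · 1.31^-0.24)]^(1/0.8).
D = 1360 m.
18200^0.39 = 45.86
1.31^-0.24 = 0.9372
Denominator = 1.37 × 45.86 × 0.9372 = 58.88
D / 58.88 = 1360 / 58.88 = 23.10
d = 23.10^(1/0.8) = 23.10^1.25 = 50.64 m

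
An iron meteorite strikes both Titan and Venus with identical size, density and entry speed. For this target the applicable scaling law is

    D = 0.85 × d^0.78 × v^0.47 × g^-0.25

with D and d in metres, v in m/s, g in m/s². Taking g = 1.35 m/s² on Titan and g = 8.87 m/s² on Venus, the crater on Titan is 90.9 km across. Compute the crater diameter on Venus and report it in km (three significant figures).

All impactor-dependent factors cancel in the ratio, leaving D_Venus/D_Titan = (g_Venus/g_Titan)^-0.25.
(8.87/1.35)^-0.25 = 6.570^-0.25 = 0.6246
D_Venus = 0.6246 × 90.9 km = 56.8 km

D ≈ 56.8 km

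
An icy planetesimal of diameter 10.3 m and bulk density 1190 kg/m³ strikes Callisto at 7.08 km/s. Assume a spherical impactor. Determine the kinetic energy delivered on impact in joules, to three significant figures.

v = 7080 m/s.
Mass m = (π/6) ρ d³ = (π/6) × 1190 × (10.3)³ = 6.809 × 10^5 kg
E = ½ m v² = 0.5 × 6.809 × 10^5 × (7080)² = 1.707 × 10^13 J

E ≈ 1.71 × 10^13 J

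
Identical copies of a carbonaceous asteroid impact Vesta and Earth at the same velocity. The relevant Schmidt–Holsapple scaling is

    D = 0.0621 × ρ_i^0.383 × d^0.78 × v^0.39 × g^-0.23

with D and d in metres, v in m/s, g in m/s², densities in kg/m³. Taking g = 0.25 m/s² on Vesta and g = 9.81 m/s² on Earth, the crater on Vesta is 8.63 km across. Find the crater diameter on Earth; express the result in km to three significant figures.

All impactor-dependent factors cancel in the ratio, leaving D_Earth/D_Vesta = (g_Earth/g_Vesta)^-0.23.
(9.81/0.25)^-0.23 = 39.24^-0.23 = 0.4300
D_Earth = 0.4300 × 8.63 km = 3.71 km

D ≈ 3.71 km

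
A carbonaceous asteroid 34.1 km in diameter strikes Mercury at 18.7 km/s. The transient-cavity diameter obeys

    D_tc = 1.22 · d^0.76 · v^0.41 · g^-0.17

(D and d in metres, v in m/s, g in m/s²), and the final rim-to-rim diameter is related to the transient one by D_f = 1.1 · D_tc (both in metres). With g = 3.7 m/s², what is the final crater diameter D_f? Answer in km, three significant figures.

D_f ≈ 169 km

In SI: d = 34100 m, v = 18700 m/s.
d^0.76 = 34100^0.76 = 2785
v^0.41 = 18700^0.41 = 56.42
g^-0.17 = 3.7^-0.17 = 0.8006
D_tc = 1.22 × 2785 × 56.42 × 0.8006 = 1.535 × 10^5 m
D_f = 1.1 × 1.535 × 10^5 = 1.688 × 10^5 m
     = 168.8 km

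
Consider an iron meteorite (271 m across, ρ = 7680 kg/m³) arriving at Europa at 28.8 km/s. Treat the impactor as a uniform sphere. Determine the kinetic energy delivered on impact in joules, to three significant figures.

E ≈ 3.32 × 10^19 J

v = 28800 m/s.
Mass m = (π/6) ρ d³ = (π/6) × 7680 × (271)³ = 8.003 × 10^10 kg
E = ½ m v² = 0.5 × 8.003 × 10^10 × (28800)² = 3.319 × 10^19 J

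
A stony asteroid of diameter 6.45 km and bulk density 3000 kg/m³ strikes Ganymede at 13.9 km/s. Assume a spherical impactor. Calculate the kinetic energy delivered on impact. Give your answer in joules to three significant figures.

E ≈ 4.07 × 10^22 J

d = 6450 m; v = 13900 m/s.
Mass m = (π/6) ρ d³ = (π/6) × 3000 × (6450)³ = 4.215 × 10^14 kg
E = ½ m v² = 0.5 × 4.215 × 10^14 × (13900)² = 4.072 × 10^22 J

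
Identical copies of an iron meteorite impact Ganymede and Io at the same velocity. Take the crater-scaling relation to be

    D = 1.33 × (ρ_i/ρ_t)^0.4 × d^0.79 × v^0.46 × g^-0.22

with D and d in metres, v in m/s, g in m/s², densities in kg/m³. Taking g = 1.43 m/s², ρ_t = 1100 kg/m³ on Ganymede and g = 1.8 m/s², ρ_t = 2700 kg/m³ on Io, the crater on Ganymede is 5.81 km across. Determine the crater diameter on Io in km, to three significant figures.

The impactor-only factors (d, v, ρ_i) cancel in the ratio, leaving D_Io/D_Ganymede = (g_Io/g_Ganymede)^-0.22 · (ρ_t,Ganymede/ρ_t,Io)^0.4.
(1.8/1.43)^-0.22 = 1.259^-0.22 = 0.9506
(1100/2700)^0.4 = 0.4074^0.4 = 0.6982
Ratio = 0.9506 × 0.6982 = 0.6637
D_Io = 0.6637 × 5.81 km = 3.86 km

D ≈ 3.86 km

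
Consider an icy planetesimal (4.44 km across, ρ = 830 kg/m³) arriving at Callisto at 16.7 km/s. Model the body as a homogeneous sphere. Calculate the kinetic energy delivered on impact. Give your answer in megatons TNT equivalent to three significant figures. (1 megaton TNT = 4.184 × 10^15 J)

E ≈ 1.27 × 10^6 Mt TNT

d = 4440 m; v = 16700 m/s.
Mass m = (π/6) ρ d³ = (π/6) × 830 × (4440)³ = 3.804 × 10^13 kg
E = ½ m v² = 0.5 × 3.804 × 10^13 × (16700)² = 5.304 × 10^21 J
   = 5.304 × 10^21 / 4.184×10^15 = 1.268 × 10^6 Mt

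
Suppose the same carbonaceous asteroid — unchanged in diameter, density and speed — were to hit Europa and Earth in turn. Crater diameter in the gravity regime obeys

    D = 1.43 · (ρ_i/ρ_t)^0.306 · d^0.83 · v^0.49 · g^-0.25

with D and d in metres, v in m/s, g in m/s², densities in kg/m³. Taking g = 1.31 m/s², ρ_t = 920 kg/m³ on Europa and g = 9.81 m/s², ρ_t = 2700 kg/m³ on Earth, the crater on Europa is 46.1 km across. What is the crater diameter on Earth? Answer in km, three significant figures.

D ≈ 20.0 km

The impactor-only factors (d, v, ρ_i) cancel in the ratio, leaving D_Earth/D_Europa = (g_Earth/g_Europa)^-0.25 · (ρ_t,Europa/ρ_t,Earth)^0.306.
(9.81/1.31)^-0.25 = 7.489^-0.25 = 0.6045
(920/2700)^0.306 = 0.3407^0.306 = 0.7193
Ratio = 0.6045 × 0.7193 = 0.4348
D_Earth = 0.4348 × 46.1 km = 20.0 km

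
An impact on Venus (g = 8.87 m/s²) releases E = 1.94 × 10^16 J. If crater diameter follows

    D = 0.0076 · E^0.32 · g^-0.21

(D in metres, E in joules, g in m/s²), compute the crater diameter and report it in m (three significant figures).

D ≈ 783 m

E^0.32 = (1.94 × 10^16)^0.32 = 1.630 × 10^5
g^-0.21 = 8.87^-0.21 = 0.6323
D = 0.0076 × 1.630 × 10^5 × 0.6323 = 783.3 m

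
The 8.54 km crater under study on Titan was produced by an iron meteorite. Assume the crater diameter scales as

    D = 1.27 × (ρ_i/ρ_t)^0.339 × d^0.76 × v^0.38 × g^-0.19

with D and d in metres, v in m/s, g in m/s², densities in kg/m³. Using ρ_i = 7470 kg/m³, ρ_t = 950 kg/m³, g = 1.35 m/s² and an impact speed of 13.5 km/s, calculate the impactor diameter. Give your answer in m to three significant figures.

d ≈ 402 m

Rearranging for d: d = [D / (1.27 · (7470/950)^0.339 · 13500^0.38 · 1.35^-0.19)]^(1/0.76).
D = 8540 m.
(7470/950)^0.339 = 2.012
13500^0.38 = 37.11
1.35^-0.19 = 0.9446
Denominator = 1.27 × 2.012 × 37.11 × 0.9446 = 89.57
D / 89.57 = 8540 / 89.57 = 95.34
d = 95.34^(1/0.76) = 95.34^1.3158 = 402.1 m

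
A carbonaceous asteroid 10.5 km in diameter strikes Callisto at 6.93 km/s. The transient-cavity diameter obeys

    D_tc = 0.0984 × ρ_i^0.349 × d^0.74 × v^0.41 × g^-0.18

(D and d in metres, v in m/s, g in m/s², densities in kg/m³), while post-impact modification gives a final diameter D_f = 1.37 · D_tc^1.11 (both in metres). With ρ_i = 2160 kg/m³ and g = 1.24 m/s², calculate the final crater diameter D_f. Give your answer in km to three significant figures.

In SI: d = 10500 m, v = 6930 m/s.
ρ_i^0.349 = 2160^0.349 = 14.58
d^0.74 = 10500^0.74 = 945.5
v^0.41 = 6930^0.41 = 37.56
g^-0.18 = 1.24^-0.18 = 0.9620
D_tc = 0.0984 × 14.58 × 945.5 × 37.56 × 0.9620 = 49010 m
D_f = 1.37 × (49010)^1.11 = 2.203 × 10^5 m
     = 220.3 km

D_f ≈ 220 km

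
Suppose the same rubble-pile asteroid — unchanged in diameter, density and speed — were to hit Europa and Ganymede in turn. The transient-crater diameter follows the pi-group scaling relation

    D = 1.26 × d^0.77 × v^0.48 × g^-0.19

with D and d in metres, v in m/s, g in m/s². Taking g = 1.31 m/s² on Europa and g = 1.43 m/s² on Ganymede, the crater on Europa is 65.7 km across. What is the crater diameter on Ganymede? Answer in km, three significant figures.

D ≈ 64.6 km

All impactor-dependent factors cancel in the ratio, leaving D_Ganymede/D_Europa = (g_Ganymede/g_Europa)^-0.19.
(1.43/1.31)^-0.19 = 1.092^-0.19 = 0.9834
D_Ganymede = 0.9834 × 65.7 km = 64.6 km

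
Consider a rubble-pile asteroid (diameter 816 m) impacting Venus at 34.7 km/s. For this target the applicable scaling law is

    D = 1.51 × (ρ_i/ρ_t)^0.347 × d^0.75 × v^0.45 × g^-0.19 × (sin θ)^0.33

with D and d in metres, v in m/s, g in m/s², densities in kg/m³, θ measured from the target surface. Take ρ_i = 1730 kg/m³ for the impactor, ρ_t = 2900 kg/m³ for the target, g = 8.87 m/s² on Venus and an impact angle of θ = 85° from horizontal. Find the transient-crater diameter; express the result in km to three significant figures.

D ≈ 14.0 km

In SI units: v = 34700 m/s.
(ρ_i/ρ_t)^0.347 = (1730/2900)^0.347 = 0.8359
d^0.75 = 816^0.75 = 152.7
v^0.45 = 34700^0.45 = 110.4
g^-0.19 = 8.87^-0.19 = 0.6605
(sin 85°)^0.33 = 0.9962^0.33 = 0.9987
D = 1.51 × 0.8359 × 152.7 × 110.4 × 0.6605 × 0.9987 = 14036 m
   = 14.04 km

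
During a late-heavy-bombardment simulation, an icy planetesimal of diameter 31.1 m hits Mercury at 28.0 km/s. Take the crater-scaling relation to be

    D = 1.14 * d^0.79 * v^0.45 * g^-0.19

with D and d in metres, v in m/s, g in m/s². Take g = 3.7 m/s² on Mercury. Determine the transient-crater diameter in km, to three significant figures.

D ≈ 1.35 km

In SI units: v = 28000 m/s.
d^0.79 = 31.1^0.79 = 15.11
v^0.45 = 28000^0.45 = 100.3
g^-0.19 = 3.7^-0.19 = 0.7799
D = 1.14 × 15.11 × 100.3 × 0.7799 = 1347 m
   = 1.347 km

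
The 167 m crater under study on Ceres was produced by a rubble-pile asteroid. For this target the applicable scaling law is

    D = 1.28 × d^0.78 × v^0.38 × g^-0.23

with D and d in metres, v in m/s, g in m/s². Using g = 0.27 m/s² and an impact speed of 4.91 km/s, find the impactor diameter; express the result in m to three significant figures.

Rearranging for d: d = [D / (1.28 · 4910^0.38 · 0.27^-0.23)]^(1/0.78).
4910^0.38 = 25.27
0.27^-0.23 = 1.351
Denominator = 1.28 × 25.27 × 1.351 = 43.70
D / 43.70 = 167 / 43.70 = 3.822
d = 3.822^(1/0.78) = 3.822^1.2821 = 5.579 m

d ≈ 5.58 m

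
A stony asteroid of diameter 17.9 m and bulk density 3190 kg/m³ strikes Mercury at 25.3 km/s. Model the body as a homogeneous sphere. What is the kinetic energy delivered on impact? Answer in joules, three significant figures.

E ≈ 3.07 × 10^15 J

v = 25300 m/s.
Mass m = (π/6) ρ d³ = (π/6) × 3190 × (17.9)³ = 9.580 × 10^6 kg
E = ½ m v² = 0.5 × 9.580 × 10^6 × (25300)² = 3.066 × 10^15 J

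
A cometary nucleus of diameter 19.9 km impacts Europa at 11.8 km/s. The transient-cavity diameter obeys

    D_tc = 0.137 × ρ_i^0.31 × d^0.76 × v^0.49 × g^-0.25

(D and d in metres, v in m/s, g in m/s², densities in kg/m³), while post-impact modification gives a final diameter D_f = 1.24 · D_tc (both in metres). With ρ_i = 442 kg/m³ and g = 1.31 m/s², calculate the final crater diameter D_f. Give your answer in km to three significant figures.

D_f ≈ 192 km

In SI: d = 19900 m, v = 11800 m/s.
ρ_i^0.31 = 442^0.31 = 6.608
d^0.76 = 19900^0.76 = 1850
v^0.49 = 11800^0.49 = 98.91
g^-0.25 = 1.31^-0.25 = 0.9347
D_tc = 0.137 × 6.608 × 1850 × 98.91 × 0.9347 = 1.548 × 10^5 m
D_f = 1.24 × 1.548 × 10^5 = 1.920 × 10^5 m
     = 192.0 km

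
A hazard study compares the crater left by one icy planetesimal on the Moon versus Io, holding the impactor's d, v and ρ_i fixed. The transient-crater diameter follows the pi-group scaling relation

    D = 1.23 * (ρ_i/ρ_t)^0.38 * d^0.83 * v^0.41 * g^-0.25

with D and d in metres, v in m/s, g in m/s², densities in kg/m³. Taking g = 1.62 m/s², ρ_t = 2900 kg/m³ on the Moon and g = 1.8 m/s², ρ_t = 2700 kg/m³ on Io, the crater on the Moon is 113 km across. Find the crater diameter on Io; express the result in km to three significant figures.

D ≈ 113 km

The impactor-only factors (d, v, ρ_i) cancel in the ratio, leaving D_Io/D_Moon = (g_Io/g_Moon)^-0.25 · (ρ_t,Moon/ρ_t,Io)^0.38.
(1.8/1.62)^-0.25 = 1.111^-0.25 = 0.9740
(2900/2700)^0.38 = 1.074^0.38 = 1.027
Ratio = 0.9740 × 1.027 = 1.000
D_Io = 1.000 × 113 km = 113 km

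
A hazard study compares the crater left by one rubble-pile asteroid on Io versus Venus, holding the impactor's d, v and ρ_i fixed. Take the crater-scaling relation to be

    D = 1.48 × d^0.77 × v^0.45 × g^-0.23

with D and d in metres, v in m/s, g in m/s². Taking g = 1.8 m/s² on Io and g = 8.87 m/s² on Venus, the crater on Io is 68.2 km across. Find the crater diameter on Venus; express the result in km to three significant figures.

D ≈ 47.3 km

All impactor-dependent factors cancel in the ratio, leaving D_Venus/D_Io = (g_Venus/g_Io)^-0.23.
(8.87/1.8)^-0.23 = 4.928^-0.23 = 0.6929
D_Venus = 0.6929 × 68.2 km = 47.3 km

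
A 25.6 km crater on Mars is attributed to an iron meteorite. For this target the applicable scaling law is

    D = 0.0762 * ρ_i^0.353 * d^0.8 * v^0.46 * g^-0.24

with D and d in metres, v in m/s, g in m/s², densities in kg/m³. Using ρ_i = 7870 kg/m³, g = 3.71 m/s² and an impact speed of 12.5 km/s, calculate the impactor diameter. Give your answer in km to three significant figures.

Rearranging for d: d = [D / (0.0762 · 7870^0.353 · 12500^0.46 · 3.71^-0.24)]^(1/0.8).
D = 25600 m.
7870^0.353 = 23.73
12500^0.46 = 76.66
3.71^-0.24 = 0.7300
Denominator = 0.0762 × 23.73 × 76.66 × 0.7300 = 101.2
D / 101.2 = 25600 / 101.2 = 253.0
d = 253.0^(1/0.8) = 253.0^1.25 = 1009 m

d ≈ 1.01 km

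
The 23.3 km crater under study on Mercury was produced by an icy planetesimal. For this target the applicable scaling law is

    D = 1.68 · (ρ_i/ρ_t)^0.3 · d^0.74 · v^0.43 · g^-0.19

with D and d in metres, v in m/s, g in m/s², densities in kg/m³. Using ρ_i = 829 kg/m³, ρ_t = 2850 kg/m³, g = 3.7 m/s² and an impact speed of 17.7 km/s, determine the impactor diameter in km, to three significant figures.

Rearranging for d: d = [D / (1.68 · (829/2850)^0.3 · 17700^0.43 · 3.7^-0.19)]^(1/0.74).
D = 23300 m.
(829/2850)^0.3 = 0.6904
17700^0.43 = 67.09
3.7^-0.19 = 0.7799
Denominator = 1.68 × 0.6904 × 67.09 × 0.7799 = 60.69
D / 60.69 = 23300 / 60.69 = 383.9
d = 383.9^(1/0.74) = 383.9^1.3514 = 3107 m

d ≈ 3.11 km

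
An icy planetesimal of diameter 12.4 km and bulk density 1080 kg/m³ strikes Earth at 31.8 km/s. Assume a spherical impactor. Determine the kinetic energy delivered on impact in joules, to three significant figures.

d = 12400 m; v = 31800 m/s.
Mass m = (π/6) ρ d³ = (π/6) × 1080 × (12400)³ = 1.078 × 10^15 kg
E = ½ m v² = 0.5 × 1.078 × 10^15 × (31800)² = 5.451 × 10^23 J

E ≈ 5.45 × 10^23 J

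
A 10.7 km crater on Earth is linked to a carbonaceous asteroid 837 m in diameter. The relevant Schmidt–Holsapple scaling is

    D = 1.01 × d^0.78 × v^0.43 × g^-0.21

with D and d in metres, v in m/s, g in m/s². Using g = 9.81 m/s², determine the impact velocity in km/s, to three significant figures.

v ≈ 34.9 km/s

Rearranging for v: v = [D / (1.01 · 837^0.78 · 9.81^-0.21)]^(1/0.43).
D = 10700 m.
837^0.78 = 190.4
9.81^-0.21 = 0.6191
Denominator = 1.01 × 190.4 × 0.6191 = 119.1
D / 119.1 = 10700 / 119.1 = 89.84
v = 89.84^(1/0.43) = 89.84^2.3256 = 34913 m/s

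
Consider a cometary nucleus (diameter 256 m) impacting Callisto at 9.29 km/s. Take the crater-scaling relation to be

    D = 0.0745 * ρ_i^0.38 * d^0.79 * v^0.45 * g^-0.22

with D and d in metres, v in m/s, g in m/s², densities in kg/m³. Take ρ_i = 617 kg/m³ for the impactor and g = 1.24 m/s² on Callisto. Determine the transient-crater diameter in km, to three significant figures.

D ≈ 3.98 km

In SI units: v = 9290 m/s.
ρ_i^0.38 = 617^0.38 = 11.49
d^0.79 = 256^0.79 = 79.89
v^0.45 = 9290^0.45 = 61.04
g^-0.22 = 1.24^-0.22 = 0.9538
D = 0.0745 × 11.49 × 79.89 × 61.04 × 0.9538 = 3981 m
   = 3.981 km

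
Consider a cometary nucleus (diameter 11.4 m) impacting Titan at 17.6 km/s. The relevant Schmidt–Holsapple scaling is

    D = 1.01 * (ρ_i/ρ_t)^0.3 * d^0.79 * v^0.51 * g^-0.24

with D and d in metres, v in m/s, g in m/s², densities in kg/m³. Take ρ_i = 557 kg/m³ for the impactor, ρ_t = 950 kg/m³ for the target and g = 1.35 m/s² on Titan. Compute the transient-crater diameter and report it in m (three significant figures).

D ≈ 801 m

In SI units: v = 17600 m/s.
(ρ_i/ρ_t)^0.3 = (557/950)^0.3 = 0.8520
d^0.79 = 11.4^0.79 = 6.838
v^0.51 = 17600^0.51 = 146.3
g^-0.24 = 1.35^-0.24 = 0.9305
D = 1.01 × 0.8520 × 6.838 × 146.3 × 0.9305 = 801.0 m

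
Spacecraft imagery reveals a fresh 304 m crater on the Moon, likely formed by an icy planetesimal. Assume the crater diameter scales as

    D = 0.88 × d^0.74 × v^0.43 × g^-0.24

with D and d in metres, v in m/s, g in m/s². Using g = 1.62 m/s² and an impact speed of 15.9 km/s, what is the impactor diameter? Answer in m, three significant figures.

d ≈ 11.4 m

Rearranging for d: d = [D / (0.88 · 15900^0.43 · 1.62^-0.24)]^(1/0.74).
15900^0.43 = 64.06
1.62^-0.24 = 0.8907
Denominator = 0.88 × 64.06 × 0.8907 = 50.21
D / 50.21 = 304 / 50.21 = 6.055
d = 6.055^(1/0.74) = 6.055^1.3514 = 11.40 m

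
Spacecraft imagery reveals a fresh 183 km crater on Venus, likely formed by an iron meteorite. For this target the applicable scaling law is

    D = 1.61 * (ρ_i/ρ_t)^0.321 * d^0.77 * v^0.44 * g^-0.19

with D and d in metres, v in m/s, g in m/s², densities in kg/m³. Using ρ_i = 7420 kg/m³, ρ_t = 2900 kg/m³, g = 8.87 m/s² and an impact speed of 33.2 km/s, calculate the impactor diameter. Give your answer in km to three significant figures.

Rearranging for d: d = [D / (1.61 · (7420/2900)^0.321 · 33200^0.44 · 8.87^-0.19)]^(1/0.77).
D = 183000 m.
(7420/2900)^0.321 = 1.352
33200^0.44 = 97.57
8.87^-0.19 = 0.6605
Denominator = 1.61 × 1.352 × 97.57 × 0.6605 = 140.3
D / 140.3 = 183000 / 140.3 = 1304
d = 1304^(1/0.77) = 1304^1.2987 = 11112 m

d ≈ 11.1 km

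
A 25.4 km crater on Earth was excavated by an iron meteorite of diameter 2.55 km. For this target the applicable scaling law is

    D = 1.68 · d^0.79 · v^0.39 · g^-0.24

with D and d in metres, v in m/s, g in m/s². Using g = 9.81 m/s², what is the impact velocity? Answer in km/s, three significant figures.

Rearranging for v: v = [D / (1.68 · 2550^0.79 · 9.81^-0.24)]^(1/0.39).
D = 25400 m.
2550^0.79 = 491.1
9.81^-0.24 = 0.5781
Denominator = 1.68 × 491.1 × 0.5781 = 477.0
D / 477.0 = 25400 / 477.0 = 53.25
v = 53.25^(1/0.39) = 53.25^2.5641 = 26697 m/s

v ≈ 26.7 km/s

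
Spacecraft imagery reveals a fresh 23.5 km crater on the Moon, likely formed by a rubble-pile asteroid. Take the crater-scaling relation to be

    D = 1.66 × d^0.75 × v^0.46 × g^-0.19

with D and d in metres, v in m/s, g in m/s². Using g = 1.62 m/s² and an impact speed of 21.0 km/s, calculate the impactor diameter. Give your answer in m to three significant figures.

d ≈ 864 m

Rearranging for d: d = [D / (1.66 · 21000^0.46 · 1.62^-0.19)]^(1/0.75).
D = 23500 m.
21000^0.46 = 97.32
1.62^-0.19 = 0.9124
Denominator = 1.66 × 97.32 × 0.9124 = 147.4
D / 147.4 = 23500 / 147.4 = 159.4
d = 159.4^(1/0.75) = 159.4^1.3333 = 864.1 m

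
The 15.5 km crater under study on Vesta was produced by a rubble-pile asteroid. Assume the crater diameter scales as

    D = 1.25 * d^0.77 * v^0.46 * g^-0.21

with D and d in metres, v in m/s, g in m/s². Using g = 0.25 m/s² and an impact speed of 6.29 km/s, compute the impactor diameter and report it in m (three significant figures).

d ≈ 763 m

Rearranging for d: d = [D / (1.25 · 6290^0.46 · 0.25^-0.21)]^(1/0.77).
D = 15500 m.
6290^0.46 = 55.90
0.25^-0.21 = 1.338
Denominator = 1.25 × 55.90 × 1.338 = 93.49
D / 93.49 = 15500 / 93.49 = 165.8
d = 165.8^(1/0.77) = 165.8^1.2987 = 763.1 m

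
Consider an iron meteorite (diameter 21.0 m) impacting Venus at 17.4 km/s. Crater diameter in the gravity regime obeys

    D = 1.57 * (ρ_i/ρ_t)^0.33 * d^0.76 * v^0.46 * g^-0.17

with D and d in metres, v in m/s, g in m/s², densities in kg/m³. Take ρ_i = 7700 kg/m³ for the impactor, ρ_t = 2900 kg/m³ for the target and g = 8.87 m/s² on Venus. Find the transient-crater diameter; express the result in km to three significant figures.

In SI units: v = 17400 m/s.
(ρ_i/ρ_t)^0.33 = (7700/2900)^0.33 = 1.380
d^0.76 = 21^0.76 = 10.11
v^0.46 = 17400^0.46 = 89.26
g^-0.17 = 8.87^-0.17 = 0.6900
D = 1.57 × 1.380 × 10.11 × 89.26 × 0.6900 = 1349 m
   = 1.349 km

D ≈ 1.35 km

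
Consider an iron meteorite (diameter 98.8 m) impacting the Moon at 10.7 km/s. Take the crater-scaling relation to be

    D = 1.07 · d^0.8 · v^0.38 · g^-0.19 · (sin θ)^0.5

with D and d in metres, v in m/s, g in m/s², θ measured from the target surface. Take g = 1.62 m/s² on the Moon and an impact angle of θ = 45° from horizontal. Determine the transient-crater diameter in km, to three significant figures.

D ≈ 1.10 km

In SI units: v = 10700 m/s.
d^0.8 = 98.8^0.8 = 39.43
v^0.38 = 10700^0.38 = 33.98
g^-0.19 = 1.62^-0.19 = 0.9124
(sin 45°)^0.5 = 0.7071^0.5 = 0.8409
D = 1.07 × 39.43 × 33.98 × 0.9124 × 0.8409 = 1100 m
   = 1.100 km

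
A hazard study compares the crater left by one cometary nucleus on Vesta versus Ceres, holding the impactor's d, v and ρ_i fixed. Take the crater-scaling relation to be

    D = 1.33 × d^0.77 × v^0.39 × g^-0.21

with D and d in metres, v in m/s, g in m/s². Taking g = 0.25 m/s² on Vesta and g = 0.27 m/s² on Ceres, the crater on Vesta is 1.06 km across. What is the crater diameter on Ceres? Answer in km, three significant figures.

All impactor-dependent factors cancel in the ratio, leaving D_Ceres/D_Vesta = (g_Ceres/g_Vesta)^-0.21.
(0.27/0.25)^-0.21 = 1.080^-0.21 = 0.9840
D_Ceres = 0.9840 × 1.06 km = 1.04 km

D ≈ 1.04 km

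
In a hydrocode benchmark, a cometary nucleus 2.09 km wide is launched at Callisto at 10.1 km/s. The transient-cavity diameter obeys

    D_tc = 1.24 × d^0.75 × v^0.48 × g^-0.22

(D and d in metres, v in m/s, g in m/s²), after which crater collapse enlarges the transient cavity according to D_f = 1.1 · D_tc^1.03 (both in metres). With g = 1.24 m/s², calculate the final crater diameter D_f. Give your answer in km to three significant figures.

In SI: d = 2090 m, v = 10100 m/s.
d^0.75 = 2090^0.75 = 309.1
v^0.48 = 10100^0.48 = 83.57
g^-0.22 = 1.24^-0.22 = 0.9538
D_tc = 1.24 × 309.1 × 83.57 × 0.9538 = 30550 m
D_f = 1.1 × (30550)^1.03 = 45809 m
     = 45.81 km

D_f ≈ 45.8 km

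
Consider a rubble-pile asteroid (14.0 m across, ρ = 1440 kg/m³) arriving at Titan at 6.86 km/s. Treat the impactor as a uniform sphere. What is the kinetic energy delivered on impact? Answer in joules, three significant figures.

v = 6860 m/s.
Mass m = (π/6) ρ d³ = (π/6) × 1440 × (14)³ = 2.069 × 10^6 kg
E = ½ m v² = 0.5 × 2.069 × 10^6 × (6860)² = 4.868 × 10^13 J

E ≈ 4.87 × 10^13 J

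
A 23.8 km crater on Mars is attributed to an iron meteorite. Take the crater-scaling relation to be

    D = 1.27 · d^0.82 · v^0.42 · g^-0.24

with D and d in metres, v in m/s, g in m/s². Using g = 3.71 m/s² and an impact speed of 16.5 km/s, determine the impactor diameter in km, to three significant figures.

Rearranging for d: d = [D / (1.27 · 16500^0.42 · 3.71^-0.24)]^(1/0.82).
D = 23800 m.
16500^0.42 = 59.07
3.71^-0.24 = 0.7300
Denominator = 1.27 × 59.07 × 0.7300 = 54.76
D / 54.76 = 23800 / 54.76 = 434.6
d = 434.6^(1/0.82) = 434.6^1.2195 = 1649 m

d ≈ 1.65 km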